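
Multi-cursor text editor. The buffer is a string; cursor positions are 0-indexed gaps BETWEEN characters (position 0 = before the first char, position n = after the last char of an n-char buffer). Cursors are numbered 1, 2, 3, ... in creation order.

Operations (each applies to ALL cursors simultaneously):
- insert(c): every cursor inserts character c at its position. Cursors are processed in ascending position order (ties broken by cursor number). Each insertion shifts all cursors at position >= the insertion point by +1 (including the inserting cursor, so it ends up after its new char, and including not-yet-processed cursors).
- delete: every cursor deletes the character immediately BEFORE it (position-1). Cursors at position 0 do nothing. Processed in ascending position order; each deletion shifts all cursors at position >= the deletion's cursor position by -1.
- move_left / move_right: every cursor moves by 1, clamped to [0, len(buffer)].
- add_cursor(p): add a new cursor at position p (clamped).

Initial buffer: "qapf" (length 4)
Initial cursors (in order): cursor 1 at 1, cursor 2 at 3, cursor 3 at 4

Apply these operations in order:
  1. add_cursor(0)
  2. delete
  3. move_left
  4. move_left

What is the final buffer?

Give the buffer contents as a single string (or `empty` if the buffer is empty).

Answer: a

Derivation:
After op 1 (add_cursor(0)): buffer="qapf" (len 4), cursors c4@0 c1@1 c2@3 c3@4, authorship ....
After op 2 (delete): buffer="a" (len 1), cursors c1@0 c4@0 c2@1 c3@1, authorship .
After op 3 (move_left): buffer="a" (len 1), cursors c1@0 c2@0 c3@0 c4@0, authorship .
After op 4 (move_left): buffer="a" (len 1), cursors c1@0 c2@0 c3@0 c4@0, authorship .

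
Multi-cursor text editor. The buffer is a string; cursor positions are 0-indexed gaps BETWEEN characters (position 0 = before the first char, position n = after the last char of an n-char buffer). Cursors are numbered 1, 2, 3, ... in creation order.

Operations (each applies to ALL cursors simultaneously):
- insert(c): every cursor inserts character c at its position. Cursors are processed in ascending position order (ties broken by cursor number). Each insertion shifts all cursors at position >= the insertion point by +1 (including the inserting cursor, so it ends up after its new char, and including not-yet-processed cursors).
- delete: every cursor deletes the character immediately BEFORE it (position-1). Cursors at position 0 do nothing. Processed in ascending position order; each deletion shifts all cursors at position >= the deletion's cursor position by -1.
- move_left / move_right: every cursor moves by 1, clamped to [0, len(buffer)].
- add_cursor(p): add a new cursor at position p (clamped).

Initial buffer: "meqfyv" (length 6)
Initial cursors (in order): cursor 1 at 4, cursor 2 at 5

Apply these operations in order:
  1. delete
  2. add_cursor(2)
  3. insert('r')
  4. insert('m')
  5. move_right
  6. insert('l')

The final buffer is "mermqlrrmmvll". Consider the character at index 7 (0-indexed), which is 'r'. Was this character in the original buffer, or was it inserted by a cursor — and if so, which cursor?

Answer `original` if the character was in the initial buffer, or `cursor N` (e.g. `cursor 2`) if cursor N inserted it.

After op 1 (delete): buffer="meqv" (len 4), cursors c1@3 c2@3, authorship ....
After op 2 (add_cursor(2)): buffer="meqv" (len 4), cursors c3@2 c1@3 c2@3, authorship ....
After op 3 (insert('r')): buffer="merqrrv" (len 7), cursors c3@3 c1@6 c2@6, authorship ..3.12.
After op 4 (insert('m')): buffer="mermqrrmmv" (len 10), cursors c3@4 c1@9 c2@9, authorship ..33.1212.
After op 5 (move_right): buffer="mermqrrmmv" (len 10), cursors c3@5 c1@10 c2@10, authorship ..33.1212.
After op 6 (insert('l')): buffer="mermqlrrmmvll" (len 13), cursors c3@6 c1@13 c2@13, authorship ..33.31212.12
Authorship (.=original, N=cursor N): . . 3 3 . 3 1 2 1 2 . 1 2
Index 7: author = 2

Answer: cursor 2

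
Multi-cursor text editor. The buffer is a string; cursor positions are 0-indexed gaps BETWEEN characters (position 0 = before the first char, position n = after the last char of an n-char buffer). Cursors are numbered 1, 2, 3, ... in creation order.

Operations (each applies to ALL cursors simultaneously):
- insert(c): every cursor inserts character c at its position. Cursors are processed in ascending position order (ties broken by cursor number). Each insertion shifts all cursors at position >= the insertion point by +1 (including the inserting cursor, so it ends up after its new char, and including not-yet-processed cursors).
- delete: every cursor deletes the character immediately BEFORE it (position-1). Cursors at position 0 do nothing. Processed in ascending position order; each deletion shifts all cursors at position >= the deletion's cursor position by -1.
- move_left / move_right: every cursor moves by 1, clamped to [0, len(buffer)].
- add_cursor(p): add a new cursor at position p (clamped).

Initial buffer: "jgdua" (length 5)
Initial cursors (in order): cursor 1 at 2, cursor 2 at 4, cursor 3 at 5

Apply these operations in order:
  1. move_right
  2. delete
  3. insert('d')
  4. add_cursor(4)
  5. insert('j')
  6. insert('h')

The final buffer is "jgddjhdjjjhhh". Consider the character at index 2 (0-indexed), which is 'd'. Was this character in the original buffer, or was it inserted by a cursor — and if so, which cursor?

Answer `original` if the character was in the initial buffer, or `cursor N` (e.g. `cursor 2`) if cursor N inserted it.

Answer: cursor 1

Derivation:
After op 1 (move_right): buffer="jgdua" (len 5), cursors c1@3 c2@5 c3@5, authorship .....
After op 2 (delete): buffer="jg" (len 2), cursors c1@2 c2@2 c3@2, authorship ..
After op 3 (insert('d')): buffer="jgddd" (len 5), cursors c1@5 c2@5 c3@5, authorship ..123
After op 4 (add_cursor(4)): buffer="jgddd" (len 5), cursors c4@4 c1@5 c2@5 c3@5, authorship ..123
After op 5 (insert('j')): buffer="jgddjdjjj" (len 9), cursors c4@5 c1@9 c2@9 c3@9, authorship ..1243123
After op 6 (insert('h')): buffer="jgddjhdjjjhhh" (len 13), cursors c4@6 c1@13 c2@13 c3@13, authorship ..12443123123
Authorship (.=original, N=cursor N): . . 1 2 4 4 3 1 2 3 1 2 3
Index 2: author = 1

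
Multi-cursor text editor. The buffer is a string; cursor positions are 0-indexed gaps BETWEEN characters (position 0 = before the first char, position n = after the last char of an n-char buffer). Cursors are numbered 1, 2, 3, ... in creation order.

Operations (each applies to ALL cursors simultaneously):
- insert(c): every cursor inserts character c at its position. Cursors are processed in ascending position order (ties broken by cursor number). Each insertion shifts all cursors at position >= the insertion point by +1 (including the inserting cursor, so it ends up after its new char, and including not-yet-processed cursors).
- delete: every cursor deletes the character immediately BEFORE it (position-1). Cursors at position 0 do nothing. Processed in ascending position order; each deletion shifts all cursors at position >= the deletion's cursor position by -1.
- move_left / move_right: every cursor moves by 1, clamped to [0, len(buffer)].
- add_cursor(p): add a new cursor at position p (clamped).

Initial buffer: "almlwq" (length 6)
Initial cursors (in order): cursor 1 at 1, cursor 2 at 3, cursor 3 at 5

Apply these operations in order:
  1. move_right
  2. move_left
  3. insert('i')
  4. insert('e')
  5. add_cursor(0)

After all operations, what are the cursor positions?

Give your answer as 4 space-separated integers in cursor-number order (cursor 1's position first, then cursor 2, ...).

Answer: 3 7 11 0

Derivation:
After op 1 (move_right): buffer="almlwq" (len 6), cursors c1@2 c2@4 c3@6, authorship ......
After op 2 (move_left): buffer="almlwq" (len 6), cursors c1@1 c2@3 c3@5, authorship ......
After op 3 (insert('i')): buffer="ailmilwiq" (len 9), cursors c1@2 c2@5 c3@8, authorship .1..2..3.
After op 4 (insert('e')): buffer="aielmielwieq" (len 12), cursors c1@3 c2@7 c3@11, authorship .11..22..33.
After op 5 (add_cursor(0)): buffer="aielmielwieq" (len 12), cursors c4@0 c1@3 c2@7 c3@11, authorship .11..22..33.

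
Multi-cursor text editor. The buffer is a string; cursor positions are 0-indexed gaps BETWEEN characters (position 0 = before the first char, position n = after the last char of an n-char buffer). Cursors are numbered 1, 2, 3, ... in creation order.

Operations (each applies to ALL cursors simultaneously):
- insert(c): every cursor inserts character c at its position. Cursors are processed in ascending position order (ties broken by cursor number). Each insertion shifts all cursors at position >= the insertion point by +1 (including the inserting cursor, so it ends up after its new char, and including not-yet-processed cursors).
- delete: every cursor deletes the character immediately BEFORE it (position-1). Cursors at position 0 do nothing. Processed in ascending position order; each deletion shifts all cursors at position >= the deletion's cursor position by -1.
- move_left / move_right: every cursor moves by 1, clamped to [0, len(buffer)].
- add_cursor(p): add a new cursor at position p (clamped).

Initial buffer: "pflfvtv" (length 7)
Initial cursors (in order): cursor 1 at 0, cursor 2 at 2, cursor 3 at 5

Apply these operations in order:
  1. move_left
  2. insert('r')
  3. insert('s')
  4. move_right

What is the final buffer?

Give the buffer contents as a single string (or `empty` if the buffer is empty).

After op 1 (move_left): buffer="pflfvtv" (len 7), cursors c1@0 c2@1 c3@4, authorship .......
After op 2 (insert('r')): buffer="rprflfrvtv" (len 10), cursors c1@1 c2@3 c3@7, authorship 1.2...3...
After op 3 (insert('s')): buffer="rsprsflfrsvtv" (len 13), cursors c1@2 c2@5 c3@10, authorship 11.22...33...
After op 4 (move_right): buffer="rsprsflfrsvtv" (len 13), cursors c1@3 c2@6 c3@11, authorship 11.22...33...

Answer: rsprsflfrsvtv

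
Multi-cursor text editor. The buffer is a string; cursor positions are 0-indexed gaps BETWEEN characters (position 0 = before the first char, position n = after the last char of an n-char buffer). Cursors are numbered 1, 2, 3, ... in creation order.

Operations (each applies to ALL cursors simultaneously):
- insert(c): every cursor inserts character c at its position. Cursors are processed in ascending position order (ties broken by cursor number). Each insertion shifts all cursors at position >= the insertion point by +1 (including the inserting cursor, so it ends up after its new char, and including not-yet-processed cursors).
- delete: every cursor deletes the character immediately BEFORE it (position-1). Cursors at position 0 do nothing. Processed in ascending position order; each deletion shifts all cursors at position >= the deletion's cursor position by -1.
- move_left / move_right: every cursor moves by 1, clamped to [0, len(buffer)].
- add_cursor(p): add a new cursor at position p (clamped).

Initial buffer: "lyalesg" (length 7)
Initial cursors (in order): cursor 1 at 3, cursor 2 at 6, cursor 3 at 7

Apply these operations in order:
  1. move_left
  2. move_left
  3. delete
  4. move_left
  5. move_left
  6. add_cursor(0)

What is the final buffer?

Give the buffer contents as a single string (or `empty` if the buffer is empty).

Answer: yasg

Derivation:
After op 1 (move_left): buffer="lyalesg" (len 7), cursors c1@2 c2@5 c3@6, authorship .......
After op 2 (move_left): buffer="lyalesg" (len 7), cursors c1@1 c2@4 c3@5, authorship .......
After op 3 (delete): buffer="yasg" (len 4), cursors c1@0 c2@2 c3@2, authorship ....
After op 4 (move_left): buffer="yasg" (len 4), cursors c1@0 c2@1 c3@1, authorship ....
After op 5 (move_left): buffer="yasg" (len 4), cursors c1@0 c2@0 c3@0, authorship ....
After op 6 (add_cursor(0)): buffer="yasg" (len 4), cursors c1@0 c2@0 c3@0 c4@0, authorship ....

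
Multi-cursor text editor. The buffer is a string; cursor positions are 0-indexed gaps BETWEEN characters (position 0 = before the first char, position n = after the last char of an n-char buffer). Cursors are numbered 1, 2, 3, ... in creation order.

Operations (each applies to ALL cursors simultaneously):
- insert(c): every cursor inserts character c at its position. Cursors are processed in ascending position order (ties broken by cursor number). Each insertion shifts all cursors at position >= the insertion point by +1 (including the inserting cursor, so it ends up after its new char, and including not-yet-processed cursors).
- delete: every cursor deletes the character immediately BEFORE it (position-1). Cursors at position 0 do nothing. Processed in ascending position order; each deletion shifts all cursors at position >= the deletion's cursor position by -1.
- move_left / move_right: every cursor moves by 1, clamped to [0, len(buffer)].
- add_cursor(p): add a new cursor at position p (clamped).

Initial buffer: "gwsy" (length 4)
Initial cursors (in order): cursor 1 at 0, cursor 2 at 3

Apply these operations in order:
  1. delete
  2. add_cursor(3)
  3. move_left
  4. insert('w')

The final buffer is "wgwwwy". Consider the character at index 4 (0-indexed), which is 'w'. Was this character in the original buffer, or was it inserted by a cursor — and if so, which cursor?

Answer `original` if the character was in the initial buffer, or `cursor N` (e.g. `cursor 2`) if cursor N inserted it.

After op 1 (delete): buffer="gwy" (len 3), cursors c1@0 c2@2, authorship ...
After op 2 (add_cursor(3)): buffer="gwy" (len 3), cursors c1@0 c2@2 c3@3, authorship ...
After op 3 (move_left): buffer="gwy" (len 3), cursors c1@0 c2@1 c3@2, authorship ...
After op 4 (insert('w')): buffer="wgwwwy" (len 6), cursors c1@1 c2@3 c3@5, authorship 1.2.3.
Authorship (.=original, N=cursor N): 1 . 2 . 3 .
Index 4: author = 3

Answer: cursor 3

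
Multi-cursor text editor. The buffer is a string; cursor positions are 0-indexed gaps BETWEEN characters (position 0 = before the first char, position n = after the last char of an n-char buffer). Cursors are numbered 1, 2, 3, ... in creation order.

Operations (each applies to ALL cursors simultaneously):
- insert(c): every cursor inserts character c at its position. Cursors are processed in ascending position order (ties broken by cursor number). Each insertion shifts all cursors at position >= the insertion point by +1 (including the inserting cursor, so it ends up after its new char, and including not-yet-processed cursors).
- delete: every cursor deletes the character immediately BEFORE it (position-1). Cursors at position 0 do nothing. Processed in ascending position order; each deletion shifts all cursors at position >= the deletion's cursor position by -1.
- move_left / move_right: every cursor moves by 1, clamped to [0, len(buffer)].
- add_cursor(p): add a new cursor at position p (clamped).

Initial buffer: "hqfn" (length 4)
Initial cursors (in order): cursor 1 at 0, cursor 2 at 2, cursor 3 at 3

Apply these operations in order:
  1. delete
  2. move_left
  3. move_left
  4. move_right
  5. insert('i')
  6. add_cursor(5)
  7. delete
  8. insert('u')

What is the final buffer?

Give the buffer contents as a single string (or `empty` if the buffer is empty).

Answer: huuuu

Derivation:
After op 1 (delete): buffer="hn" (len 2), cursors c1@0 c2@1 c3@1, authorship ..
After op 2 (move_left): buffer="hn" (len 2), cursors c1@0 c2@0 c3@0, authorship ..
After op 3 (move_left): buffer="hn" (len 2), cursors c1@0 c2@0 c3@0, authorship ..
After op 4 (move_right): buffer="hn" (len 2), cursors c1@1 c2@1 c3@1, authorship ..
After op 5 (insert('i')): buffer="hiiin" (len 5), cursors c1@4 c2@4 c3@4, authorship .123.
After op 6 (add_cursor(5)): buffer="hiiin" (len 5), cursors c1@4 c2@4 c3@4 c4@5, authorship .123.
After op 7 (delete): buffer="h" (len 1), cursors c1@1 c2@1 c3@1 c4@1, authorship .
After op 8 (insert('u')): buffer="huuuu" (len 5), cursors c1@5 c2@5 c3@5 c4@5, authorship .1234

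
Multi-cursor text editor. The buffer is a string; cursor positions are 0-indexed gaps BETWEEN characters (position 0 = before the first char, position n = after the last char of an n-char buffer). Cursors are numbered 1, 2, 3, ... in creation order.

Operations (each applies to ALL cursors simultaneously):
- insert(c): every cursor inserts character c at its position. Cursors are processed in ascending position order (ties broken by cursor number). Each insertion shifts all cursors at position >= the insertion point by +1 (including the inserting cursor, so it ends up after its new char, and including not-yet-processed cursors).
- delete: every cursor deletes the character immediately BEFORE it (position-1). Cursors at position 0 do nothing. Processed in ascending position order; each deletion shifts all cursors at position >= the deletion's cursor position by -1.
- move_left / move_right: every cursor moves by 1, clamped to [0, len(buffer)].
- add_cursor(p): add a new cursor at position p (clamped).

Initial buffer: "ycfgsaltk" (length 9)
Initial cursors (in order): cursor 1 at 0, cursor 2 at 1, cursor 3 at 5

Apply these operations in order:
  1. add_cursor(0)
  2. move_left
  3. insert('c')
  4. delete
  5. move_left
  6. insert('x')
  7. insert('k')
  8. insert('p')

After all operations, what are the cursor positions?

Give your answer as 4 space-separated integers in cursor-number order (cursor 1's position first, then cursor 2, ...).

Answer: 9 9 15 9

Derivation:
After op 1 (add_cursor(0)): buffer="ycfgsaltk" (len 9), cursors c1@0 c4@0 c2@1 c3@5, authorship .........
After op 2 (move_left): buffer="ycfgsaltk" (len 9), cursors c1@0 c2@0 c4@0 c3@4, authorship .........
After op 3 (insert('c')): buffer="cccycfgcsaltk" (len 13), cursors c1@3 c2@3 c4@3 c3@8, authorship 124....3.....
After op 4 (delete): buffer="ycfgsaltk" (len 9), cursors c1@0 c2@0 c4@0 c3@4, authorship .........
After op 5 (move_left): buffer="ycfgsaltk" (len 9), cursors c1@0 c2@0 c4@0 c3@3, authorship .........
After op 6 (insert('x')): buffer="xxxycfxgsaltk" (len 13), cursors c1@3 c2@3 c4@3 c3@7, authorship 124...3......
After op 7 (insert('k')): buffer="xxxkkkycfxkgsaltk" (len 17), cursors c1@6 c2@6 c4@6 c3@11, authorship 124124...33......
After op 8 (insert('p')): buffer="xxxkkkpppycfxkpgsaltk" (len 21), cursors c1@9 c2@9 c4@9 c3@15, authorship 124124124...333......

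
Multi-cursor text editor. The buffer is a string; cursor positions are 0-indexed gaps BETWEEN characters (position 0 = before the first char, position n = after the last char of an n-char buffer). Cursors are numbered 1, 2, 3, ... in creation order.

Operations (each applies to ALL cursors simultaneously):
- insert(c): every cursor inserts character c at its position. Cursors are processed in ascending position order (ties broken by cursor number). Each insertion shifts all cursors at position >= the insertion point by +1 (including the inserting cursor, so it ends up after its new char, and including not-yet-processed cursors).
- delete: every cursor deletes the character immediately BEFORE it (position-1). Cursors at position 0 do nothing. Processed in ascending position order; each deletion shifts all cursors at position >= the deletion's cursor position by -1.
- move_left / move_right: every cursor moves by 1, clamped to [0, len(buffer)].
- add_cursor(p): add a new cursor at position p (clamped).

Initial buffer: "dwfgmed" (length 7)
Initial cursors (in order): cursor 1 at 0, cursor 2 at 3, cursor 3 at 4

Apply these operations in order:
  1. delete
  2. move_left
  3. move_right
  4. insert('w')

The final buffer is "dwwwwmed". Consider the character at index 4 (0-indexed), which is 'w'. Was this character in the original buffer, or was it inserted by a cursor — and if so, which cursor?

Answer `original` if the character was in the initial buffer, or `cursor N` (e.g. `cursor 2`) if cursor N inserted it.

Answer: cursor 3

Derivation:
After op 1 (delete): buffer="dwmed" (len 5), cursors c1@0 c2@2 c3@2, authorship .....
After op 2 (move_left): buffer="dwmed" (len 5), cursors c1@0 c2@1 c3@1, authorship .....
After op 3 (move_right): buffer="dwmed" (len 5), cursors c1@1 c2@2 c3@2, authorship .....
After op 4 (insert('w')): buffer="dwwwwmed" (len 8), cursors c1@2 c2@5 c3@5, authorship .1.23...
Authorship (.=original, N=cursor N): . 1 . 2 3 . . .
Index 4: author = 3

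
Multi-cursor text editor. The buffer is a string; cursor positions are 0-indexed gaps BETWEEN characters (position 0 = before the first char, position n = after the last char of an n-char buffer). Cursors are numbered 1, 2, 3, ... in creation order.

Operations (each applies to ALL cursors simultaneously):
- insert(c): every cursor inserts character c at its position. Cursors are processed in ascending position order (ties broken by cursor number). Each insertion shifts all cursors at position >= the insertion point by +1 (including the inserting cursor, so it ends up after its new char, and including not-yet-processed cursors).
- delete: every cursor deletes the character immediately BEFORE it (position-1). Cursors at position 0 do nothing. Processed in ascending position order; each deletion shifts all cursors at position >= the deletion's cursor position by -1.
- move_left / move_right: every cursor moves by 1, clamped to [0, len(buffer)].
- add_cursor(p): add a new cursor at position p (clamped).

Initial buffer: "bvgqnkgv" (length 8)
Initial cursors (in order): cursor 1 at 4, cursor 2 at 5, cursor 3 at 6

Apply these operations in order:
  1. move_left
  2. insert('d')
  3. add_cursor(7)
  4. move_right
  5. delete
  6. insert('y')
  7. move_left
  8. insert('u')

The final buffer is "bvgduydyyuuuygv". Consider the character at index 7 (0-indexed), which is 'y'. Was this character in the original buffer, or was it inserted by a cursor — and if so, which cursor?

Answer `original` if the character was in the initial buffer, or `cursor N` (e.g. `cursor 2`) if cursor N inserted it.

After op 1 (move_left): buffer="bvgqnkgv" (len 8), cursors c1@3 c2@4 c3@5, authorship ........
After op 2 (insert('d')): buffer="bvgdqdndkgv" (len 11), cursors c1@4 c2@6 c3@8, authorship ...1.2.3...
After op 3 (add_cursor(7)): buffer="bvgdqdndkgv" (len 11), cursors c1@4 c2@6 c4@7 c3@8, authorship ...1.2.3...
After op 4 (move_right): buffer="bvgdqdndkgv" (len 11), cursors c1@5 c2@7 c4@8 c3@9, authorship ...1.2.3...
After op 5 (delete): buffer="bvgddgv" (len 7), cursors c1@4 c2@5 c3@5 c4@5, authorship ...12..
After op 6 (insert('y')): buffer="bvgdydyyygv" (len 11), cursors c1@5 c2@9 c3@9 c4@9, authorship ...112234..
After op 7 (move_left): buffer="bvgdydyyygv" (len 11), cursors c1@4 c2@8 c3@8 c4@8, authorship ...112234..
After op 8 (insert('u')): buffer="bvgduydyyuuuygv" (len 15), cursors c1@5 c2@12 c3@12 c4@12, authorship ...1112232344..
Authorship (.=original, N=cursor N): . . . 1 1 1 2 2 3 2 3 4 4 . .
Index 7: author = 2

Answer: cursor 2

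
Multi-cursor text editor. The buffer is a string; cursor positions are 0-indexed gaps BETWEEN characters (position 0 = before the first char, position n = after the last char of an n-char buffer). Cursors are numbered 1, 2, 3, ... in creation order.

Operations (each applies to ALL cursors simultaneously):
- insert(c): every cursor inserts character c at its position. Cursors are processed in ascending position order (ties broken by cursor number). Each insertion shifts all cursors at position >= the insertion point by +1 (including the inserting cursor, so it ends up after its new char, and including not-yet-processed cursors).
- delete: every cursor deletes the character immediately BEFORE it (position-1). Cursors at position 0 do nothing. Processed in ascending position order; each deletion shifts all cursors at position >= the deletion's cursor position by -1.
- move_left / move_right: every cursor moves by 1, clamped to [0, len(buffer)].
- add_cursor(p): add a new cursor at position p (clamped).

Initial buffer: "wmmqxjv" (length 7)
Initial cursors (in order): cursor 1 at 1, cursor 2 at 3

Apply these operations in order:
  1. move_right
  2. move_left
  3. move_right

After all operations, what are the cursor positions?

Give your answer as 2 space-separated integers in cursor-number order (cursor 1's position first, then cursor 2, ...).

After op 1 (move_right): buffer="wmmqxjv" (len 7), cursors c1@2 c2@4, authorship .......
After op 2 (move_left): buffer="wmmqxjv" (len 7), cursors c1@1 c2@3, authorship .......
After op 3 (move_right): buffer="wmmqxjv" (len 7), cursors c1@2 c2@4, authorship .......

Answer: 2 4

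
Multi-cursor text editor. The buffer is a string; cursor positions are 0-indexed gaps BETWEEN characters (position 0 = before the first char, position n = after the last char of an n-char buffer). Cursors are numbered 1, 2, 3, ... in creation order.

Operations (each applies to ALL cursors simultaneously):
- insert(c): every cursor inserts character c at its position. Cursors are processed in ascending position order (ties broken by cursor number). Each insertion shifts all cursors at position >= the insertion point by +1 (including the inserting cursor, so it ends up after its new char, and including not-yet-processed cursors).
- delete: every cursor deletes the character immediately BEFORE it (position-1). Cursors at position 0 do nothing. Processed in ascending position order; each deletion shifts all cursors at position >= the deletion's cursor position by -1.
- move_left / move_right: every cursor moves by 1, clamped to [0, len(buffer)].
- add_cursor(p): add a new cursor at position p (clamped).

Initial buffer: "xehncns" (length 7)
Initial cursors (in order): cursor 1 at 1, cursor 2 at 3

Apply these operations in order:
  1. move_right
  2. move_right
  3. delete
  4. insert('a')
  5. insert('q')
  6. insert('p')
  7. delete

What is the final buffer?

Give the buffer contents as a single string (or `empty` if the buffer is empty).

Answer: xeaqnaqns

Derivation:
After op 1 (move_right): buffer="xehncns" (len 7), cursors c1@2 c2@4, authorship .......
After op 2 (move_right): buffer="xehncns" (len 7), cursors c1@3 c2@5, authorship .......
After op 3 (delete): buffer="xenns" (len 5), cursors c1@2 c2@3, authorship .....
After op 4 (insert('a')): buffer="xeanans" (len 7), cursors c1@3 c2@5, authorship ..1.2..
After op 5 (insert('q')): buffer="xeaqnaqns" (len 9), cursors c1@4 c2@7, authorship ..11.22..
After op 6 (insert('p')): buffer="xeaqpnaqpns" (len 11), cursors c1@5 c2@9, authorship ..111.222..
After op 7 (delete): buffer="xeaqnaqns" (len 9), cursors c1@4 c2@7, authorship ..11.22..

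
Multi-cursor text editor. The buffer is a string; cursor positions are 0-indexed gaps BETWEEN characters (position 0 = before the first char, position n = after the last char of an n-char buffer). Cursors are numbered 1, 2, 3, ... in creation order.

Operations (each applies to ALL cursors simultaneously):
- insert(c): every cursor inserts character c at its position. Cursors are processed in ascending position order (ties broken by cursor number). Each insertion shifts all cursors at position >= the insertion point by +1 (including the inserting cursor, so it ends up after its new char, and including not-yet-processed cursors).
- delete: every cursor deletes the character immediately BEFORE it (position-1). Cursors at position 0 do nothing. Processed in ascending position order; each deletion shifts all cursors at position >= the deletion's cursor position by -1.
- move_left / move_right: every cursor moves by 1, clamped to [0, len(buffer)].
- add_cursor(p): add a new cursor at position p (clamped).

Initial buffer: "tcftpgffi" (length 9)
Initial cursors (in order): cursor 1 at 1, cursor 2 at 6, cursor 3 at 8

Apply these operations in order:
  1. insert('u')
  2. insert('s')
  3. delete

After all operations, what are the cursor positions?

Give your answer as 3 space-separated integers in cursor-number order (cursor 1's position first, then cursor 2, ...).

After op 1 (insert('u')): buffer="tucftpguffui" (len 12), cursors c1@2 c2@8 c3@11, authorship .1.....2..3.
After op 2 (insert('s')): buffer="tuscftpgusffusi" (len 15), cursors c1@3 c2@10 c3@14, authorship .11.....22..33.
After op 3 (delete): buffer="tucftpguffui" (len 12), cursors c1@2 c2@8 c3@11, authorship .1.....2..3.

Answer: 2 8 11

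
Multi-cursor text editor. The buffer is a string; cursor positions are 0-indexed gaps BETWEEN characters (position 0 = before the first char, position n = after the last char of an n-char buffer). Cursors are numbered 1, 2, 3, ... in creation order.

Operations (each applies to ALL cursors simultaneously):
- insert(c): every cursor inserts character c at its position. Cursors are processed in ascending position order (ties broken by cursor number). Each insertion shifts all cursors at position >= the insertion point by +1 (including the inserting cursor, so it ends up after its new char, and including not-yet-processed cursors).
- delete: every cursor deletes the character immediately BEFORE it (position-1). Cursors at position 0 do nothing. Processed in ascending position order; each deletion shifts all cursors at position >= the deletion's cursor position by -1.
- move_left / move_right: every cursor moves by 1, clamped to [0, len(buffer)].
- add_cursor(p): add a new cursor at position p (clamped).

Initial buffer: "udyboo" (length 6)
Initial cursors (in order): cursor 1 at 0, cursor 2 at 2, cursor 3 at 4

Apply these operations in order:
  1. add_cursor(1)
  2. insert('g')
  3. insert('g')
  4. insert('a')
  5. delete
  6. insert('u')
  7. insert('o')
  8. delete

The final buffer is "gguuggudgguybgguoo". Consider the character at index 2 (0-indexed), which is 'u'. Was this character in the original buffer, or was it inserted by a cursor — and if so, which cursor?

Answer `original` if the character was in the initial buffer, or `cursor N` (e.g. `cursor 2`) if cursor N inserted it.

After op 1 (add_cursor(1)): buffer="udyboo" (len 6), cursors c1@0 c4@1 c2@2 c3@4, authorship ......
After op 2 (insert('g')): buffer="gugdgybgoo" (len 10), cursors c1@1 c4@3 c2@5 c3@8, authorship 1.4.2..3..
After op 3 (insert('g')): buffer="gguggdggybggoo" (len 14), cursors c1@2 c4@5 c2@8 c3@12, authorship 11.44.22..33..
After op 4 (insert('a')): buffer="ggauggadggaybggaoo" (len 18), cursors c1@3 c4@7 c2@11 c3@16, authorship 111.444.222..333..
After op 5 (delete): buffer="gguggdggybggoo" (len 14), cursors c1@2 c4@5 c2@8 c3@12, authorship 11.44.22..33..
After op 6 (insert('u')): buffer="gguuggudgguybgguoo" (len 18), cursors c1@3 c4@7 c2@11 c3@16, authorship 111.444.222..333..
After op 7 (insert('o')): buffer="gguougguodgguoybgguooo" (len 22), cursors c1@4 c4@9 c2@14 c3@20, authorship 1111.4444.2222..3333..
After op 8 (delete): buffer="gguuggudgguybgguoo" (len 18), cursors c1@3 c4@7 c2@11 c3@16, authorship 111.444.222..333..
Authorship (.=original, N=cursor N): 1 1 1 . 4 4 4 . 2 2 2 . . 3 3 3 . .
Index 2: author = 1

Answer: cursor 1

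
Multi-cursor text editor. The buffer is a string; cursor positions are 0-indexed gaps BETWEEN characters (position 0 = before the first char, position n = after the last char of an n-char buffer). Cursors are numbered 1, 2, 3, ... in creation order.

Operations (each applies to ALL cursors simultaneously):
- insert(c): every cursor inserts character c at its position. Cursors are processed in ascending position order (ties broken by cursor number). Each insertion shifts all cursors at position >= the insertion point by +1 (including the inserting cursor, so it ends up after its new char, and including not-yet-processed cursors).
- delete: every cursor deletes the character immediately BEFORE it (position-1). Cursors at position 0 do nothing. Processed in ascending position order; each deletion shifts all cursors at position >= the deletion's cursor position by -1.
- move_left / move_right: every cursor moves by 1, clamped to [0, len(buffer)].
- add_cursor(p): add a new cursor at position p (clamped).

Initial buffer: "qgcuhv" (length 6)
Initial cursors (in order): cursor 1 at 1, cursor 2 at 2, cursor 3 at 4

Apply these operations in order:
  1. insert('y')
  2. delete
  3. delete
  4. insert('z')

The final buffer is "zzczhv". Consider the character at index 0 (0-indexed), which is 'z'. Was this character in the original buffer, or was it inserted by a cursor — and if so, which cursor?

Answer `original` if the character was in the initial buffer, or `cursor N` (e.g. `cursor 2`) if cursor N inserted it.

After op 1 (insert('y')): buffer="qygycuyhv" (len 9), cursors c1@2 c2@4 c3@7, authorship .1.2..3..
After op 2 (delete): buffer="qgcuhv" (len 6), cursors c1@1 c2@2 c3@4, authorship ......
After op 3 (delete): buffer="chv" (len 3), cursors c1@0 c2@0 c3@1, authorship ...
After op 4 (insert('z')): buffer="zzczhv" (len 6), cursors c1@2 c2@2 c3@4, authorship 12.3..
Authorship (.=original, N=cursor N): 1 2 . 3 . .
Index 0: author = 1

Answer: cursor 1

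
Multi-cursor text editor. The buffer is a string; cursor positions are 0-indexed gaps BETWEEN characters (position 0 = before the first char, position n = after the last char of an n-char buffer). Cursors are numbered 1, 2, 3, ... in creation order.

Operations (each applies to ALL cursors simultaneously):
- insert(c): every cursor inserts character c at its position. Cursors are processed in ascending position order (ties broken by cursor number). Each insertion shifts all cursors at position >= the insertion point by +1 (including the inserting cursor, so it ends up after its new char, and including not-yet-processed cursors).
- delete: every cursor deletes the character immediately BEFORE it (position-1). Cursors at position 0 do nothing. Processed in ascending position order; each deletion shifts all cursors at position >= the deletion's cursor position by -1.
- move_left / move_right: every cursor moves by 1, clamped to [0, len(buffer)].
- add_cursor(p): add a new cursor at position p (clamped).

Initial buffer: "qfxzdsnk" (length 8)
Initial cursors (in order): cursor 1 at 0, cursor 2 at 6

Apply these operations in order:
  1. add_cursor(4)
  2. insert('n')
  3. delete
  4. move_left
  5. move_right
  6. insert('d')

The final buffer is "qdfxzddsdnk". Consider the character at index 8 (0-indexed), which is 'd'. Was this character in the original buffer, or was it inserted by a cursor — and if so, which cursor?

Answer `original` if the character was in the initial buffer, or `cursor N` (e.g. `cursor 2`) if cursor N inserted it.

Answer: cursor 2

Derivation:
After op 1 (add_cursor(4)): buffer="qfxzdsnk" (len 8), cursors c1@0 c3@4 c2@6, authorship ........
After op 2 (insert('n')): buffer="nqfxzndsnnk" (len 11), cursors c1@1 c3@6 c2@9, authorship 1....3..2..
After op 3 (delete): buffer="qfxzdsnk" (len 8), cursors c1@0 c3@4 c2@6, authorship ........
After op 4 (move_left): buffer="qfxzdsnk" (len 8), cursors c1@0 c3@3 c2@5, authorship ........
After op 5 (move_right): buffer="qfxzdsnk" (len 8), cursors c1@1 c3@4 c2@6, authorship ........
After op 6 (insert('d')): buffer="qdfxzddsdnk" (len 11), cursors c1@2 c3@6 c2@9, authorship .1...3..2..
Authorship (.=original, N=cursor N): . 1 . . . 3 . . 2 . .
Index 8: author = 2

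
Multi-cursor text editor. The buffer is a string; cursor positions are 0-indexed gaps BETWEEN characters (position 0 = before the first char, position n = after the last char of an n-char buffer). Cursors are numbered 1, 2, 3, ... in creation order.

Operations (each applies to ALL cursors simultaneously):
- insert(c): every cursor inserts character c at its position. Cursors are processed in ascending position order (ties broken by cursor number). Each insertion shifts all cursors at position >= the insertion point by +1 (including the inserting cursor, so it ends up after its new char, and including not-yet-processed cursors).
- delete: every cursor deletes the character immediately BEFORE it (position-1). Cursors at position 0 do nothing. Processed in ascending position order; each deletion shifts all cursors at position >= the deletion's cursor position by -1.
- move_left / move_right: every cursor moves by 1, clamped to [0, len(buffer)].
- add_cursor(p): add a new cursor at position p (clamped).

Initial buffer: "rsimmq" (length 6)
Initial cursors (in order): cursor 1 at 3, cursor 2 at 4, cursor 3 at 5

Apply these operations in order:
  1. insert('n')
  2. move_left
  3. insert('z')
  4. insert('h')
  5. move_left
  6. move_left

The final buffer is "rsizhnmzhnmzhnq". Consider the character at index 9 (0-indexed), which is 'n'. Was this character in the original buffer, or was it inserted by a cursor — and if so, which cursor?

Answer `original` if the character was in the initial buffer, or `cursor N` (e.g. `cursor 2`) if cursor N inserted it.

Answer: cursor 2

Derivation:
After op 1 (insert('n')): buffer="rsinmnmnq" (len 9), cursors c1@4 c2@6 c3@8, authorship ...1.2.3.
After op 2 (move_left): buffer="rsinmnmnq" (len 9), cursors c1@3 c2@5 c3@7, authorship ...1.2.3.
After op 3 (insert('z')): buffer="rsiznmznmznq" (len 12), cursors c1@4 c2@7 c3@10, authorship ...11.22.33.
After op 4 (insert('h')): buffer="rsizhnmzhnmzhnq" (len 15), cursors c1@5 c2@9 c3@13, authorship ...111.222.333.
After op 5 (move_left): buffer="rsizhnmzhnmzhnq" (len 15), cursors c1@4 c2@8 c3@12, authorship ...111.222.333.
After op 6 (move_left): buffer="rsizhnmzhnmzhnq" (len 15), cursors c1@3 c2@7 c3@11, authorship ...111.222.333.
Authorship (.=original, N=cursor N): . . . 1 1 1 . 2 2 2 . 3 3 3 .
Index 9: author = 2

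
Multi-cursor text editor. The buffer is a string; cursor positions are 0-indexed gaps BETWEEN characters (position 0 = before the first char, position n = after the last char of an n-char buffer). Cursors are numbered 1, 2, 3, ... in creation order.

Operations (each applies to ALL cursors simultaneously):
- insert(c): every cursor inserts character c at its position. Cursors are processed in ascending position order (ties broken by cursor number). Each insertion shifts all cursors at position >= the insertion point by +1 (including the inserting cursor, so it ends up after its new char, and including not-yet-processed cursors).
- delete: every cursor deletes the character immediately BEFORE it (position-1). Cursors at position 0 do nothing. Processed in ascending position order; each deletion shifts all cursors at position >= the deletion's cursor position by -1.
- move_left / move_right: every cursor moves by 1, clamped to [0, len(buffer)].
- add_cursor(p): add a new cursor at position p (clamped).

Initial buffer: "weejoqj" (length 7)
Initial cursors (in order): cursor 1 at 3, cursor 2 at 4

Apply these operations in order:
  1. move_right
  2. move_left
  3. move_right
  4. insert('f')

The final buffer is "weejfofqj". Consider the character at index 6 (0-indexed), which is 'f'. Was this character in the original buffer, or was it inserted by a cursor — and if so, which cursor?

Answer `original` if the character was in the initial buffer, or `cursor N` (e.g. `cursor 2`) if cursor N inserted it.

Answer: cursor 2

Derivation:
After op 1 (move_right): buffer="weejoqj" (len 7), cursors c1@4 c2@5, authorship .......
After op 2 (move_left): buffer="weejoqj" (len 7), cursors c1@3 c2@4, authorship .......
After op 3 (move_right): buffer="weejoqj" (len 7), cursors c1@4 c2@5, authorship .......
After op 4 (insert('f')): buffer="weejfofqj" (len 9), cursors c1@5 c2@7, authorship ....1.2..
Authorship (.=original, N=cursor N): . . . . 1 . 2 . .
Index 6: author = 2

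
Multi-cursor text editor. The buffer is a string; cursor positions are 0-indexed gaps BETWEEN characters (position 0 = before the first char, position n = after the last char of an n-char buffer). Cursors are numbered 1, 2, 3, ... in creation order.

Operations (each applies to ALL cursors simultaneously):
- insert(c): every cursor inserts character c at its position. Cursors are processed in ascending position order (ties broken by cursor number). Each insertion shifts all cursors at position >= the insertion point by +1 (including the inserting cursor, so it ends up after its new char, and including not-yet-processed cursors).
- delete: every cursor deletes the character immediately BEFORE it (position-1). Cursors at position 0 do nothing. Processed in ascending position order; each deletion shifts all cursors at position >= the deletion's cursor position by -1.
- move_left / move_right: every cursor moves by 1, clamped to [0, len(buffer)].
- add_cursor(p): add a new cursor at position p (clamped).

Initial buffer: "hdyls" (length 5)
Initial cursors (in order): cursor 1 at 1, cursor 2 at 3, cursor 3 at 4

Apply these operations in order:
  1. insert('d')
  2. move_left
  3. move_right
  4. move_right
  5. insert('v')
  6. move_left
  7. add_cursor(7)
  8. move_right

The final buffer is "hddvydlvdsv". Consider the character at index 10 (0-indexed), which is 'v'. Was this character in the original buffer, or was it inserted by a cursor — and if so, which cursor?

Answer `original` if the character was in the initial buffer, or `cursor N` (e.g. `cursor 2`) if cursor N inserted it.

Answer: cursor 3

Derivation:
After op 1 (insert('d')): buffer="hddydlds" (len 8), cursors c1@2 c2@5 c3@7, authorship .1..2.3.
After op 2 (move_left): buffer="hddydlds" (len 8), cursors c1@1 c2@4 c3@6, authorship .1..2.3.
After op 3 (move_right): buffer="hddydlds" (len 8), cursors c1@2 c2@5 c3@7, authorship .1..2.3.
After op 4 (move_right): buffer="hddydlds" (len 8), cursors c1@3 c2@6 c3@8, authorship .1..2.3.
After op 5 (insert('v')): buffer="hddvydlvdsv" (len 11), cursors c1@4 c2@8 c3@11, authorship .1.1.2.23.3
After op 6 (move_left): buffer="hddvydlvdsv" (len 11), cursors c1@3 c2@7 c3@10, authorship .1.1.2.23.3
After op 7 (add_cursor(7)): buffer="hddvydlvdsv" (len 11), cursors c1@3 c2@7 c4@7 c3@10, authorship .1.1.2.23.3
After op 8 (move_right): buffer="hddvydlvdsv" (len 11), cursors c1@4 c2@8 c4@8 c3@11, authorship .1.1.2.23.3
Authorship (.=original, N=cursor N): . 1 . 1 . 2 . 2 3 . 3
Index 10: author = 3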